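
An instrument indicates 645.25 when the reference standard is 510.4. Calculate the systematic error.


Systematic error = measured - true
= 645.25 - 510.4
= 134.8500

134.8500


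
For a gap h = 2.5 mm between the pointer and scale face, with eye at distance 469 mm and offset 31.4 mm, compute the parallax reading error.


error = h * offset / d
= 2.5 * 31.4 / 469
= 0.1674

0.1674


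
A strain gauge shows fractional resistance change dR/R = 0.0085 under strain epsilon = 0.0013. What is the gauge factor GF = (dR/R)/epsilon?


GF = (dR/R) / epsilon
= 0.0085 / 0.0013
= 6.5385

6.5385


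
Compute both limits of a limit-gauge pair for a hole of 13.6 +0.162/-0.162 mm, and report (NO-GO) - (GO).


GO = nominal - lower_tol (smallest hole = maximum material condition)
GO = 13.6 - 0.162 = 13.438
NO-GO = nominal + upper_tol (largest hole = least material condition)
NO-GO = 13.6 + 0.162 = 13.762
spread = NO-GO - GO = 13.762 - 13.438 = 0.3240

0.3240


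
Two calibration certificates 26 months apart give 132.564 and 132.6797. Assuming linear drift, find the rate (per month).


rate = (v2 - v1) / months
= (132.6797 - 132.564) / 26
= 0.1157 / 26
= 0.0045

0.0045


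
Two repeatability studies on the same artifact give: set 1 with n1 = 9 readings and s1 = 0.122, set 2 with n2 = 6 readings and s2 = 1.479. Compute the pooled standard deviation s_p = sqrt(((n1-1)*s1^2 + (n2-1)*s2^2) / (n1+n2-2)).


s_p = sqrt(((n1-1)*s1^2 + (n2-1)*s2^2) / (n1+n2-2))
numerator = (9-1)*0.122^2 + (6-1)*1.479^2 = 0.119072 + 10.937205 = 11.056277
denominator = 9 + 6 - 2 = 13
s_p^2 = 11.056277 / 13 = 0.85048285
s_p = sqrt(0.85048285) = 0.9222

0.9222


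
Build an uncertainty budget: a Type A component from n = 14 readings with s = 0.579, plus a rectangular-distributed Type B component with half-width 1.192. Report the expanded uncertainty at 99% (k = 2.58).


u_A = s / sqrt(n) = 0.579 / sqrt(14) = 0.15474426
u_B = half_width / sqrt(3) = 1.192 / sqrt(3) = 0.68820152
uc = sqrt(u_A^2 + u_B^2) = sqrt(0.15474426^2 + 0.68820152^2) = 0.70538438
U = k * uc = 2.58 * 0.70538438
U = 1.8199

1.8199


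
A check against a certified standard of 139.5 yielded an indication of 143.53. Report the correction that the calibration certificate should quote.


Correction = standard - reading
= 139.5 - 143.53
= -4.0300

-4.0300


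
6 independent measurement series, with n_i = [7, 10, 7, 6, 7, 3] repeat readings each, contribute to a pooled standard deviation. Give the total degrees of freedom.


nu = sum_i (n_i - 1)
nu = ((7 - 1) + (10 - 1) + (7 - 1) + (6 - 1) + (7 - 1) + (3 - 1))
nu = 6 + 9 + 6 + 5 + 6 + 2
nu = 34

34


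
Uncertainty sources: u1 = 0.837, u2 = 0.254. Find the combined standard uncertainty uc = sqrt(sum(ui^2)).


uc = sqrt(0.837^2 + 0.254^2)
uc = sqrt(0.765085)
uc = 0.8747

0.8747


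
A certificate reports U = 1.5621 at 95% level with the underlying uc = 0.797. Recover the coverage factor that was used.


k = U / uc
k = 1.5621 / 0.797
k = 1.96

1.96


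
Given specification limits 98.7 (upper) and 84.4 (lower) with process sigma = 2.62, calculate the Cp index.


Cp = (USL - LSL) / (6 * sigma)
= (98.7 - 84.4) / (6 * 2.62)
= 14.3000 / 15.7200
= 0.9097

0.9097


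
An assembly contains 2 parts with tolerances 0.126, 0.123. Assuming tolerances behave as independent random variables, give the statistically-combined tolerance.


RSS = sqrt(0.126^2 + 0.123^2)
= sqrt(0.031005)
= 0.1761

0.1761


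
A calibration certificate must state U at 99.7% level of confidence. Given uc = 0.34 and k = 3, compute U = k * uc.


U = k * uc
U = 3 * 0.34
U = 1.0200

1.0200


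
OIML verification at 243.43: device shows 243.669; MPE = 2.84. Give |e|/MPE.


e = indication - reference = 243.669 - 243.43 = 0.2390
|e| = 0.2390
ratio = |e| / MPE = 0.2390 / 2.84
ratio = 0.0842

0.0842


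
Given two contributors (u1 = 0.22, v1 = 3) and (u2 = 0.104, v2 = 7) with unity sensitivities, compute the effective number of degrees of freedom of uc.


uc = sqrt(u1^2 + u2^2) = sqrt(0.22^2 + 0.104^2) = 0.24334338
v_eff = uc^4 / (u1^4/v1 + u2^4/v2)
= 0.24334338^4 / (0.22^4/3 + 0.104^4/7)
= 0.0035065347 / 0.0007975656
v_eff = 4.3965

4.3965


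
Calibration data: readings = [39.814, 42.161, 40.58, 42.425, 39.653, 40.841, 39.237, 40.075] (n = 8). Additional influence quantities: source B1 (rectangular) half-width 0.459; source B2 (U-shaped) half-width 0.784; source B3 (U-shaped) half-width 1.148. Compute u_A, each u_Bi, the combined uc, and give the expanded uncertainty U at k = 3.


mean = (39.814 + 42.161 + 40.58 + 42.425 + 39.653 + 40.841 + 39.237 + 40.075) / 8 = 40.59825
s = sqrt(sum((x - mean)^2)/(n-1)) = 1.1633573
u_A = s / sqrt(n) = 1.1633573 / sqrt(8) = 0.41130892
u_B1 = 0.459 / sqrt(3) = 0.26500377
u_B2 = 0.784 / sqrt(2) = 0.55437172
u_B3 = 1.148 / sqrt(2) = 0.81175858
uc = sqrt(0.41130892^2 + 0.26500377^2 + 0.55437172^2 + 0.81175858^2) = 1.0980355
U = k * uc = 3 * 1.0980355
U = 3.2941

3.2941


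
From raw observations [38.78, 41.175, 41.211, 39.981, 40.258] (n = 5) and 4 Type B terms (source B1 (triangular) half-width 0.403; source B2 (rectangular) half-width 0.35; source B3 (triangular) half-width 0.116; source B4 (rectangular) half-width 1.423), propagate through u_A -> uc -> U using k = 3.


mean = (38.78 + 41.175 + 41.211 + 39.981 + 40.258) / 5 = 40.281
s = sqrt(sum((x - mean)^2)/(n-1)) = 1.0009578
u_A = s / sqrt(n) = 1.0009578 / sqrt(5) = 0.44764194
u_B1 = 0.403 / sqrt(6) = 0.16452406
u_B2 = 0.35 / sqrt(3) = 0.20207259
u_B3 = 0.116 / sqrt(6) = 0.047356802
u_B4 = 1.423 / sqrt(3) = 0.82156943
uc = sqrt(0.44764194^2 + 0.16452406^2 + 0.20207259^2 + 0.047356802^2 + 0.82156943^2) = 0.9723702
U = k * uc = 3 * 0.9723702
U = 2.9171

2.9171


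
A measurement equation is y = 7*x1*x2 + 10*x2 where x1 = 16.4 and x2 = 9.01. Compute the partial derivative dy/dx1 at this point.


y = 7*x1*x2 + 10*x2
dy/dx1 = 7*x2
Evaluate at x2 = 9.01: c1 = 7 * 9.01
c1 = 63.0700

63.0700


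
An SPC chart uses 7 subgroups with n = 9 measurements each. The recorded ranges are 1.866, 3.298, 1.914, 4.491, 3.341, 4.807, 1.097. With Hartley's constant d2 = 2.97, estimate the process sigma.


R_bar = (1.866 + 3.298 + 1.914 + 4.491 + 3.341 + 4.807 + 1.097) / 7
R_bar = 20.814 / 7 = 2.9734286
sigma_hat = R_bar / d2 = 2.9734286 / 2.97 = 1.0012

1.0012


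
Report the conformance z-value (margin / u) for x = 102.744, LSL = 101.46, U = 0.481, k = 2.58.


u = U / k = 0.481 / 2.58 = 0.18643411
margin = |LSL - x| = |101.46 - 102.744| = 1.284
z = margin / u = 1.284 / 0.18643411
z = 6.8872

6.8872


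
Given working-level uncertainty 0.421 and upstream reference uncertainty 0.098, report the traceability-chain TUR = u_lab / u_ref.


TUR = u_lab / u_ref
= 0.421 / 0.098
= 4.2959

4.2959


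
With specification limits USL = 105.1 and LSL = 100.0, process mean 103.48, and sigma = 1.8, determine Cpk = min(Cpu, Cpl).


Cpu = (USL - mean) / (3*sigma) = (105.1 - 103.48) / (3*1.8) = 0.3000
Cpl = (mean - LSL) / (3*sigma) = (103.48 - 100.0) / (3*1.8) = 0.6444
Cpk = min(Cpu, Cpl) = 0.3000

0.3000


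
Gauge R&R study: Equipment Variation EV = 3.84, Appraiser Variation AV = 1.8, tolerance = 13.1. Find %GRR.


GRR = sqrt(EV^2 + AV^2) = sqrt(3.84^2 + 1.8^2) = 4.2409433
%GRR = GRR / tol * 100 = 4.2409433 / 13.1 * 100
%GRR = 32.3736

32.3736


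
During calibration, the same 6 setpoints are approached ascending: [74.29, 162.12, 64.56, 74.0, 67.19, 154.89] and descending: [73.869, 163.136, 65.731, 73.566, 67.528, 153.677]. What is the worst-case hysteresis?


|74.29 - 73.869| = 0.4210
|162.12 - 163.136| = 1.0160
|64.56 - 65.731| = 1.1710
|74.0 - 73.566| = 0.4340
|67.19 - 67.528| = 0.3380
|154.89 - 153.677| = 1.2130
hysteresis = max(diffs) = 1.2130

1.2130


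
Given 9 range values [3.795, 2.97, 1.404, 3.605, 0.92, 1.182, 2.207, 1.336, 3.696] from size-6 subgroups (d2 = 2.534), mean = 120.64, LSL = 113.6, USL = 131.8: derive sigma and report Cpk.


R_bar = (3.795 + 2.97 + 1.404 + 3.605 + 0.92 + 1.182 + 2.207 + 1.336 + 3.696) / 9 = 2.3461111
sigma = R_bar / d2 = 2.3461111 / 2.534 = 0.92585284
Cp = (USL - LSL)/(6*sigma) = (131.8 - 113.6)/(6*0.92585284) = 3.2763
Cpu = (131.8 - 120.64)/(3*0.92585284) = 4.0179
Cpl = (120.64 - 113.6)/(3*0.92585284) = 2.5346
Cpk = min(Cpu, Cpl) = 2.5346

2.5346


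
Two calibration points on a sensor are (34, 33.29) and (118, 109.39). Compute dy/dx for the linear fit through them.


slope = (y2 - y1) / (x2 - x1)
= (109.39 - 33.29) / (118 - 34)
= 76.1000 / 84
= 0.9060

0.9060


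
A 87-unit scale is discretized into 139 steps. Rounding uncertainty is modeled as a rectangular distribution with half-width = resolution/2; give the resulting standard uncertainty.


resolution = range / divisions
resolution = 87 / 139 = 0.62589928
u_res = resolution / (2*sqrt(3))
u_res = 0.62589928 / 3.4641016
u_res = 0.1807

0.1807


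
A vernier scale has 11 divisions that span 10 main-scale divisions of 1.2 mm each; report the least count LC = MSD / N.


LC = MSD / n_div
= 1.2 / 11
= 0.1091

0.1091


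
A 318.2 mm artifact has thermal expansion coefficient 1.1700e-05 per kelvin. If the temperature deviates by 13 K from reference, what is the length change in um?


dL = L * alpha * dT
= 318.2 * 1.1700e-05 * 13
= 0.0483982 mm
dL_um = 0.0483982 * 1000 = 48.3982 um

48.3982


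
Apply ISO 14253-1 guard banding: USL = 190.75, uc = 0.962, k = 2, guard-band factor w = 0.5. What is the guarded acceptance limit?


U = k * uc = 2 * 0.962 = 1.924
guard band g = w * U = 0.5 * 1.924 = 0.962
AL = USL - g = 190.75 - 0.962
AL = 189.7880

189.7880


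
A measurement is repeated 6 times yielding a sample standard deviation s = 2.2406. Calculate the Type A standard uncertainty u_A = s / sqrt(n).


u_A = s / sqrt(n)
u_A = 2.2406 / sqrt(6)
u_A = 2.2406 / 2.4494897
u_A = 0.9147

0.9147


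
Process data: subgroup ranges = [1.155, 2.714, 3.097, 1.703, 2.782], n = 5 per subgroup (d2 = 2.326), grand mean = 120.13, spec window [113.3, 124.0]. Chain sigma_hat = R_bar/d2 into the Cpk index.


R_bar = (1.155 + 2.714 + 3.097 + 1.703 + 2.782) / 5 = 2.2902
sigma = R_bar / d2 = 2.2902 / 2.326 = 0.98460877
Cp = (USL - LSL)/(6*sigma) = (124.0 - 113.3)/(6*0.98460877) = 1.8112
Cpu = (124.0 - 120.13)/(3*0.98460877) = 1.3102
Cpl = (120.13 - 113.3)/(3*0.98460877) = 2.3123
Cpk = min(Cpu, Cpl) = 1.3102

1.3102


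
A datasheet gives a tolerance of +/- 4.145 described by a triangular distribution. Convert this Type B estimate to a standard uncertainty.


u_B = half_width / sqrt(6)
u_B = 4.145 / 2.4494897
u_B = 1.6922

1.6922


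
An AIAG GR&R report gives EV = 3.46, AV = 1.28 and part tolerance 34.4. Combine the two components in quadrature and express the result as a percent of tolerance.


GRR = sqrt(EV^2 + AV^2) = sqrt(3.46^2 + 1.28^2) = 3.6891733
%GRR = GRR / tol * 100 = 3.6891733 / 34.4 * 100
%GRR = 10.7243

10.7243


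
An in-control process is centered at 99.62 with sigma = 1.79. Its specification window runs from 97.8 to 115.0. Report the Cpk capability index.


Cpu = (USL - mean) / (3*sigma) = (115.0 - 99.62) / (3*1.79) = 2.8641
Cpl = (mean - LSL) / (3*sigma) = (99.62 - 97.8) / (3*1.79) = 0.3389
Cpk = min(Cpu, Cpl) = 0.3389

0.3389


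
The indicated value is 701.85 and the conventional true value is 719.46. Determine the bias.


Systematic error = measured - true
= 701.85 - 719.46
= -17.6100

-17.6100


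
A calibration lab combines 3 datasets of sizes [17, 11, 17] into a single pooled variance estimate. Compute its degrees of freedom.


nu = sum_i (n_i - 1)
nu = ((17 - 1) + (11 - 1) + (17 - 1))
nu = 16 + 10 + 16
nu = 42

42


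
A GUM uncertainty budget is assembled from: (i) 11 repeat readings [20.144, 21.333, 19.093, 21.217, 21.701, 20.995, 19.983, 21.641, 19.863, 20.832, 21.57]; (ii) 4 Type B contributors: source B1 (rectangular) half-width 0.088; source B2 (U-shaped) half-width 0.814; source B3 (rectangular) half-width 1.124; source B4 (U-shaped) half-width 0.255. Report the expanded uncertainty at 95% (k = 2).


mean = (20.144 + 21.333 + 19.093 + 21.217 + 21.701 + 20.995 + 19.983 + 21.641 + 19.863 + 20.832 + 21.57) / 11 = 20.76109091
s = sqrt(sum((x - mean)^2)/(n-1)) = 0.86498549
u_A = s / sqrt(n) = 0.86498549 / sqrt(11) = 0.26080294
u_B1 = 0.088 / sqrt(3) = 0.050806824
u_B2 = 0.814 / sqrt(2) = 0.57558492
u_B3 = 1.124 / sqrt(3) = 0.6489417
u_B4 = 0.255 / sqrt(2) = 0.18031223
uc = sqrt(0.26080294^2 + 0.050806824^2 + 0.57558492^2 + 0.6489417^2 + 0.18031223^2) = 0.92495153
U = k * uc = 2 * 0.92495153
U = 1.8499

1.8499


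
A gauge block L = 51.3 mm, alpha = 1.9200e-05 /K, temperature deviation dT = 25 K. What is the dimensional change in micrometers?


dL = L * alpha * dT
= 51.3 * 1.9200e-05 * 25
= 0.0246240 mm
dL_um = 0.0246240 * 1000 = 24.6240 um

24.6240


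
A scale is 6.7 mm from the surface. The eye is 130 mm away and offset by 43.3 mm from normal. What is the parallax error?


error = h * offset / d
= 6.7 * 43.3 / 130
= 2.2316

2.2316


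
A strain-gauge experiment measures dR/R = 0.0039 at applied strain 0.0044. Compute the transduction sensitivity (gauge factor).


GF = (dR/R) / epsilon
= 0.0039 / 0.0044
= 0.8864

0.8864


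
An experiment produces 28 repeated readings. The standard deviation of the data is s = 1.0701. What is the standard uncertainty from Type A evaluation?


u_A = s / sqrt(n)
u_A = 1.0701 / sqrt(28)
u_A = 1.0701 / 5.2915026
u_A = 0.2022

0.2022


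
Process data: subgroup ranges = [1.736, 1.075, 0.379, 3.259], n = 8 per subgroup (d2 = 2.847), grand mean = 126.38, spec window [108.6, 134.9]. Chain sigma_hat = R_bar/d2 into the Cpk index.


R_bar = (1.736 + 1.075 + 0.379 + 3.259) / 4 = 1.61225
sigma = R_bar / d2 = 1.61225 / 2.847 = 0.56629786
Cp = (USL - LSL)/(6*sigma) = (134.9 - 108.6)/(6*0.56629786) = 7.7403
Cpu = (134.9 - 126.38)/(3*0.56629786) = 5.0150
Cpl = (126.38 - 108.6)/(3*0.56629786) = 10.4656
Cpk = min(Cpu, Cpl) = 5.0150

5.0150


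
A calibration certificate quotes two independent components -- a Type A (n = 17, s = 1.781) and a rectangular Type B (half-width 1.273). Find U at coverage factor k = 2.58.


u_A = s / sqrt(n) = 1.781 / sqrt(17) = 0.43195595
u_B = half_width / sqrt(3) = 1.273 / sqrt(3) = 0.73496689
uc = sqrt(u_A^2 + u_B^2) = sqrt(0.43195595^2 + 0.73496689^2) = 0.85250353
U = k * uc = 2.58 * 0.85250353
U = 2.1995

2.1995


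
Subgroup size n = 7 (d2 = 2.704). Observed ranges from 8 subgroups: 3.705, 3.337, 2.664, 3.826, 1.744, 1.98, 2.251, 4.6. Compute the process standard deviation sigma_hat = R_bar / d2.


R_bar = (3.705 + 3.337 + 2.664 + 3.826 + 1.744 + 1.98 + 2.251 + 4.6) / 8
R_bar = 24.107 / 8 = 3.013375
sigma_hat = R_bar / d2 = 3.013375 / 2.704 = 1.1144

1.1144


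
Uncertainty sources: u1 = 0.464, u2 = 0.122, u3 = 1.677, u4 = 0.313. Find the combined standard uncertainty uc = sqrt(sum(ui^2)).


uc = sqrt(0.464^2 + 0.122^2 + 1.677^2 + 0.313^2)
uc = sqrt(3.140478)
uc = 1.7721

1.7721


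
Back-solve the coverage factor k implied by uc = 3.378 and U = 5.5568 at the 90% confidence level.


k = U / uc
k = 5.5568 / 3.378
k = 1.645

1.645


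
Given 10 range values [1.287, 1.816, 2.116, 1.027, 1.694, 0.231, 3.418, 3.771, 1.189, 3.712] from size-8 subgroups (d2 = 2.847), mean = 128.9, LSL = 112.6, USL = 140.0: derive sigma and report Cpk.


R_bar = (1.287 + 1.816 + 2.116 + 1.027 + 1.694 + 0.231 + 3.418 + 3.771 + 1.189 + 3.712) / 10 = 2.0261
sigma = R_bar / d2 = 2.0261 / 2.847 = 0.7116614
Cp = (USL - LSL)/(6*sigma) = (140.0 - 112.6)/(6*0.7116614) = 6.4169
Cpu = (140.0 - 128.9)/(3*0.7116614) = 5.1991
Cpl = (128.9 - 112.6)/(3*0.7116614) = 7.6347
Cpk = min(Cpu, Cpl) = 5.1991

5.1991


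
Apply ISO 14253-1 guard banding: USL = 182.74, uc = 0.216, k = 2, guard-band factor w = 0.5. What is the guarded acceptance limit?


U = k * uc = 2 * 0.216 = 0.432
guard band g = w * U = 0.5 * 0.432 = 0.216
AL = USL - g = 182.74 - 0.216
AL = 182.5240

182.5240


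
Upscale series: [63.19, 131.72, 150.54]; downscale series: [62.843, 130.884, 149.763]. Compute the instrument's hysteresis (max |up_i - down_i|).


|63.19 - 62.843| = 0.3470
|131.72 - 130.884| = 0.8360
|150.54 - 149.763| = 0.7770
hysteresis = max(diffs) = 0.8360

0.8360


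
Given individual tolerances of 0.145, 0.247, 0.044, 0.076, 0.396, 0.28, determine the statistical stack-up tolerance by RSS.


RSS = sqrt(0.145^2 + 0.247^2 + 0.044^2 + 0.076^2 + 0.396^2 + 0.28^2)
= sqrt(0.324962)
= 0.5701

0.5701


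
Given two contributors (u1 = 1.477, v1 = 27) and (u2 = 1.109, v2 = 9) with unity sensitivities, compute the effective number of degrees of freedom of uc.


uc = sqrt(u1^2 + u2^2) = sqrt(1.477^2 + 1.109^2) = 1.8470003
v_eff = uc^4 / (u1^4/v1 + u2^4/v2)
= 1.8470003^4 / (1.477^4/27 + 1.109^4/9)
= 11.637719 / 0.34432928
v_eff = 33.7982

33.7982


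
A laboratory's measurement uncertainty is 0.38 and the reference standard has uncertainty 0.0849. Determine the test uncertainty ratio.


TUR = u_lab / u_ref
= 0.38 / 0.0849
= 4.4759

4.4759


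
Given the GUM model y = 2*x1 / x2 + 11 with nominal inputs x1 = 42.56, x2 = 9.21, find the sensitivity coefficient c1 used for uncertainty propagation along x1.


y = 2*x1 / x2 + 11
dy/dx1 = 2/x2
Evaluate at x2 = 9.21: c1 = 2 / 9.21
c1 = 0.2172

0.2172


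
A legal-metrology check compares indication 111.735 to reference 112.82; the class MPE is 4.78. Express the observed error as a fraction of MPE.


e = indication - reference = 111.735 - 112.82 = -1.0850
|e| = 1.0850
ratio = |e| / MPE = 1.0850 / 4.78
ratio = 0.2270

0.2270


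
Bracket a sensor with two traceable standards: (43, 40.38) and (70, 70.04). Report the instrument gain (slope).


slope = (y2 - y1) / (x2 - x1)
= (70.04 - 40.38) / (70 - 43)
= 29.6600 / 27
= 1.0985

1.0985


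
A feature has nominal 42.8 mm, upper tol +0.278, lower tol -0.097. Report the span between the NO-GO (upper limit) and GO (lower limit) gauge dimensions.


GO = nominal - lower_tol (smallest hole = maximum material condition)
GO = 42.8 - 0.097 = 42.703
NO-GO = nominal + upper_tol (largest hole = least material condition)
NO-GO = 42.8 + 0.278 = 43.078
spread = NO-GO - GO = 43.078 - 42.703 = 0.3750

0.3750


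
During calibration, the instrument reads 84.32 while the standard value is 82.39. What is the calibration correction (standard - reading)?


Correction = standard - reading
= 82.39 - 84.32
= -1.9300

-1.9300


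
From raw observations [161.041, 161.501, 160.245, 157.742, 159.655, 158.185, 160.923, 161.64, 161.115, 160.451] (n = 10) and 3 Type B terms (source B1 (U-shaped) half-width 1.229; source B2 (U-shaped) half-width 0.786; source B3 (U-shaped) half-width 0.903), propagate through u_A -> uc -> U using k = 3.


mean = (161.041 + 161.501 + 160.245 + 157.742 + 159.655 + 158.185 + 160.923 + 161.64 + 161.115 + 160.451) / 10 = 160.2498
s = sqrt(sum((x - mean)^2)/(n-1)) = 1.3446468
u_A = s / sqrt(n) = 1.3446468 / sqrt(10) = 0.42521465
u_B1 = 1.229 / sqrt(2) = 0.86903423
u_B2 = 0.786 / sqrt(2) = 0.55578593
u_B3 = 0.903 / sqrt(2) = 0.63851742
uc = sqrt(0.42521465^2 + 0.86903423^2 + 0.55578593^2 + 0.63851742^2) = 1.2855468
U = k * uc = 3 * 1.2855468
U = 3.8566

3.8566


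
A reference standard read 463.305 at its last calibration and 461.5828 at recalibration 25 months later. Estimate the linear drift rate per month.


rate = (v2 - v1) / months
= (461.5828 - 463.305) / 25
= -1.7222 / 25
= -0.0689

-0.0689


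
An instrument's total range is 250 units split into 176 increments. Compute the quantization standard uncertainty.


resolution = range / divisions
resolution = 250 / 176 = 1.4204545
u_res = resolution / (2*sqrt(3))
u_res = 1.4204545 / 3.4641016
u_res = 0.4100

0.4100


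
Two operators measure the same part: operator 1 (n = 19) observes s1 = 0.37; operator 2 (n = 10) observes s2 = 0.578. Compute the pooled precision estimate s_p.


s_p = sqrt(((n1-1)*s1^2 + (n2-1)*s2^2) / (n1+n2-2))
numerator = (19-1)*0.37^2 + (10-1)*0.578^2 = 2.4642 + 3.006756 = 5.470956
denominator = 19 + 10 - 2 = 27
s_p^2 = 5.470956 / 27 = 0.202628
s_p = sqrt(0.202628) = 0.4501

0.4501


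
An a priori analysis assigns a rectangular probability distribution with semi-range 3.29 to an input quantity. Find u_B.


u_B = half_width / sqrt(3)
u_B = 3.29 / 1.7320508
u_B = 1.8995

1.8995


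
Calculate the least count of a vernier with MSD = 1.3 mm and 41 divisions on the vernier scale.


LC = MSD / n_div
= 1.3 / 41
= 0.0317

0.0317


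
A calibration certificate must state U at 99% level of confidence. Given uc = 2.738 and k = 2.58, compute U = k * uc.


U = k * uc
U = 2.58 * 2.738
U = 7.0640

7.0640


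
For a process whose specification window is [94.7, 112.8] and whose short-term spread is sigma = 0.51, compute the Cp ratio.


Cp = (USL - LSL) / (6 * sigma)
= (112.8 - 94.7) / (6 * 0.51)
= 18.1000 / 3.0600
= 5.9150

5.9150


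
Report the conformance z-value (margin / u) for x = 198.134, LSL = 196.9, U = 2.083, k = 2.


u = U / k = 2.083 / 2 = 1.0415
margin = |LSL - x| = |196.9 - 198.134| = 1.234
z = margin / u = 1.234 / 1.0415
z = 1.1848

1.1848


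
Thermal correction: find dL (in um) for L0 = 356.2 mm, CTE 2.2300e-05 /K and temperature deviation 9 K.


dL = L * alpha * dT
= 356.2 * 2.2300e-05 * 9
= 0.0714893 mm
dL_um = 0.0714893 * 1000 = 71.4893 um

71.4893


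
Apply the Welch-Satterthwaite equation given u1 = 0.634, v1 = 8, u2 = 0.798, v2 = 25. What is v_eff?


uc = sqrt(u1^2 + u2^2) = sqrt(0.634^2 + 0.798^2) = 1.0191958
v_eff = uc^4 / (u1^4/v1 + u2^4/v2)
= 1.0191958^4 / (0.634^4/8 + 0.798^4/25)
= 1.0790225 / 0.036416852
v_eff = 29.6298

29.6298


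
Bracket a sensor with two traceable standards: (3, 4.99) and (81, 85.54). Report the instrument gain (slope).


slope = (y2 - y1) / (x2 - x1)
= (85.54 - 4.99) / (81 - 3)
= 80.5500 / 78
= 1.0327

1.0327


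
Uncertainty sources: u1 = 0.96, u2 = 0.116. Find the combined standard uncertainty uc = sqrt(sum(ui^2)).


uc = sqrt(0.96^2 + 0.116^2)
uc = sqrt(0.935056)
uc = 0.9670

0.9670


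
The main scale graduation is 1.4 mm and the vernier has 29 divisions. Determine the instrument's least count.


LC = MSD / n_div
= 1.4 / 29
= 0.0483

0.0483


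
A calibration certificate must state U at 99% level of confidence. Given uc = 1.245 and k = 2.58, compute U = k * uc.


U = k * uc
U = 2.58 * 1.245
U = 3.2121

3.2121


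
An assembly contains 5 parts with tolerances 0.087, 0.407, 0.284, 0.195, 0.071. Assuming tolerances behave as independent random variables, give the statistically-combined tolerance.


RSS = sqrt(0.087^2 + 0.407^2 + 0.284^2 + 0.195^2 + 0.071^2)
= sqrt(0.29694)
= 0.5449

0.5449


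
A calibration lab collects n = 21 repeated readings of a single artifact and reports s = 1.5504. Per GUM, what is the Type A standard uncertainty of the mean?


u_A = s / sqrt(n)
u_A = 1.5504 / sqrt(21)
u_A = 1.5504 / 4.5825757
u_A = 0.3383

0.3383


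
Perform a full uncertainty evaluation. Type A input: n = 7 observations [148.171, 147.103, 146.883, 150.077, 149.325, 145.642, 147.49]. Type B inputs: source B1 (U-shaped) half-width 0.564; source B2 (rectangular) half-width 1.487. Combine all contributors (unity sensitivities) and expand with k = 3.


mean = (148.171 + 147.103 + 146.883 + 150.077 + 149.325 + 145.642 + 147.49) / 7 = 147.813
s = sqrt(sum((x - mean)^2)/(n-1)) = 1.5125351
u_A = s / sqrt(n) = 1.5125351 / sqrt(7) = 0.57168453
u_B1 = 0.564 / sqrt(2) = 0.39880822
u_B2 = 1.487 / sqrt(3) = 0.85851985
uc = sqrt(0.57168453^2 + 0.39880822^2 + 0.85851985^2) = 1.1058605
U = k * uc = 3 * 1.1058605
U = 3.3176

3.3176


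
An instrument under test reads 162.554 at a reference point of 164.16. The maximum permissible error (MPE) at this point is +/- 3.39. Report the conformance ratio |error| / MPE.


e = indication - reference = 162.554 - 164.16 = -1.6060
|e| = 1.6060
ratio = |e| / MPE = 1.6060 / 3.39
ratio = 0.4737

0.4737


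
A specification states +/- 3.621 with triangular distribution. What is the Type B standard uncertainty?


u_B = half_width / sqrt(6)
u_B = 3.621 / 2.4494897
u_B = 1.4783

1.4783


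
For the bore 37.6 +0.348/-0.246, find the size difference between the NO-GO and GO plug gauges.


GO = nominal - lower_tol (smallest hole = maximum material condition)
GO = 37.6 - 0.246 = 37.354
NO-GO = nominal + upper_tol (largest hole = least material condition)
NO-GO = 37.6 + 0.348 = 37.948
spread = NO-GO - GO = 37.948 - 37.354 = 0.5940

0.5940


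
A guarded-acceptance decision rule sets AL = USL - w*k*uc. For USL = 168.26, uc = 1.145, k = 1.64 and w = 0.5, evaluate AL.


U = k * uc = 1.64 * 1.145 = 1.8778
guard band g = w * U = 0.5 * 1.8778 = 0.9389
AL = USL - g = 168.26 - 0.9389
AL = 167.3211

167.3211


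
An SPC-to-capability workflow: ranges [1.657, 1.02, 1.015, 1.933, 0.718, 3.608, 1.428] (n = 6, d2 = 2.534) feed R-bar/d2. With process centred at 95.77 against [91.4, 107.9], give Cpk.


R_bar = (1.657 + 1.02 + 1.015 + 1.933 + 0.718 + 3.608 + 1.428) / 7 = 1.6255714
sigma = R_bar / d2 = 1.6255714 / 2.534 = 0.6415041
Cp = (USL - LSL)/(6*sigma) = (107.9 - 91.4)/(6*0.6415041) = 4.2868
Cpu = (107.9 - 95.77)/(3*0.6415041) = 6.3029
Cpl = (95.77 - 91.4)/(3*0.6415041) = 2.2707
Cpk = min(Cpu, Cpl) = 2.2707

2.2707


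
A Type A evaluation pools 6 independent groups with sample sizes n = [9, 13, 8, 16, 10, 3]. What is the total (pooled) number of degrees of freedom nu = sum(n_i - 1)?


nu = sum_i (n_i - 1)
nu = ((9 - 1) + (13 - 1) + (8 - 1) + (16 - 1) + (10 - 1) + (3 - 1))
nu = 8 + 12 + 7 + 15 + 9 + 2
nu = 53

53


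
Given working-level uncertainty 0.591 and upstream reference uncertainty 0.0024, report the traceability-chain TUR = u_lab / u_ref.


TUR = u_lab / u_ref
= 0.591 / 0.0024
= 246.2500

246.2500


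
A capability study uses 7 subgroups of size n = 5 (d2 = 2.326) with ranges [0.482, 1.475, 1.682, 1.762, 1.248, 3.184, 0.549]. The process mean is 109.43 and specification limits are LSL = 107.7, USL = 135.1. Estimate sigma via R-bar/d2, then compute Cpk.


R_bar = (0.482 + 1.475 + 1.682 + 1.762 + 1.248 + 3.184 + 0.549) / 7 = 1.4831429
sigma = R_bar / d2 = 1.4831429 / 2.326 = 0.63763667
Cp = (USL - LSL)/(6*sigma) = (135.1 - 107.7)/(6*0.63763667) = 7.1619
Cpu = (135.1 - 109.43)/(3*0.63763667) = 13.4193
Cpl = (109.43 - 107.7)/(3*0.63763667) = 0.9044
Cpk = min(Cpu, Cpl) = 0.9044

0.9044


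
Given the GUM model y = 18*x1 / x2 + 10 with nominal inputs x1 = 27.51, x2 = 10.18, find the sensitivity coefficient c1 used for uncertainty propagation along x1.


y = 18*x1 / x2 + 10
dy/dx1 = 18/x2
Evaluate at x2 = 10.18: c1 = 18 / 10.18
c1 = 1.7682

1.7682


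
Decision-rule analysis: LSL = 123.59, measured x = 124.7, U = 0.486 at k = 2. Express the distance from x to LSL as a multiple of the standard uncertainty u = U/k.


u = U / k = 0.486 / 2 = 0.243
margin = |LSL - x| = |123.59 - 124.7| = 1.11
z = margin / u = 1.11 / 0.243
z = 4.5679

4.5679


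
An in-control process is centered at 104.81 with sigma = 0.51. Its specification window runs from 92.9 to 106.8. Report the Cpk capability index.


Cpu = (USL - mean) / (3*sigma) = (106.8 - 104.81) / (3*0.51) = 1.3007
Cpl = (mean - LSL) / (3*sigma) = (104.81 - 92.9) / (3*0.51) = 7.7843
Cpk = min(Cpu, Cpl) = 1.3007

1.3007


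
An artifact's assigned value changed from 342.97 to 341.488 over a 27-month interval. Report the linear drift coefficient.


rate = (v2 - v1) / months
= (341.488 - 342.97) / 27
= -1.4820 / 27
= -0.0549

-0.0549


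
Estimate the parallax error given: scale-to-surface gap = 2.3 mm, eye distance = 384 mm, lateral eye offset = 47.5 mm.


error = h * offset / d
= 2.3 * 47.5 / 384
= 0.2845

0.2845


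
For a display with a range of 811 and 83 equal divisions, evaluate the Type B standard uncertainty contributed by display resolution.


resolution = range / divisions
resolution = 811 / 83 = 9.7710843
u_res = resolution / (2*sqrt(3))
u_res = 9.7710843 / 3.4641016
u_res = 2.8207

2.8207


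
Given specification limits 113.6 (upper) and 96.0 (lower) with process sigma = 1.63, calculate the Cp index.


Cp = (USL - LSL) / (6 * sigma)
= (113.6 - 96.0) / (6 * 1.63)
= 17.6000 / 9.7800
= 1.7996

1.7996


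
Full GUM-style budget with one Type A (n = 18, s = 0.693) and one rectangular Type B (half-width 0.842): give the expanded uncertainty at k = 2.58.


u_A = s / sqrt(n) = 0.693 / sqrt(18) = 0.16334167
u_B = half_width / sqrt(3) = 0.842 / sqrt(3) = 0.48612893
uc = sqrt(u_A^2 + u_B^2) = sqrt(0.16334167^2 + 0.48612893^2) = 0.51283705
U = k * uc = 2.58 * 0.51283705
U = 1.3231

1.3231


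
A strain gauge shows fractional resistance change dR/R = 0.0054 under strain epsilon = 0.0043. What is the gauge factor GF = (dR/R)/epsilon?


GF = (dR/R) / epsilon
= 0.0054 / 0.0043
= 1.2558

1.2558


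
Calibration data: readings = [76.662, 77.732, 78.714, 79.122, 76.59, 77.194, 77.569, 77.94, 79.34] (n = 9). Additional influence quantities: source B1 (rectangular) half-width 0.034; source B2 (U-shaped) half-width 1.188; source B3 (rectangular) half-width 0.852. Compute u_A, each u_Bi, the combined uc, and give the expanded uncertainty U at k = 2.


mean = (76.662 + 77.732 + 78.714 + 79.122 + 76.59 + 77.194 + 77.569 + 77.94 + 79.34) / 9 = 77.87366667
s = sqrt(sum((x - mean)^2)/(n-1)) = 1.0068394
u_A = s / sqrt(n) = 1.0068394 / sqrt(9) = 0.33561313
u_B1 = 0.034 / sqrt(3) = 0.019629909
u_B2 = 1.188 / sqrt(2) = 0.84004286
u_B3 = 0.852 / sqrt(3) = 0.49190243
uc = sqrt(0.33561313^2 + 0.019629909^2 + 0.84004286^2 + 0.49190243^2) = 1.0298842
U = k * uc = 2 * 1.0298842
U = 2.0598

2.0598


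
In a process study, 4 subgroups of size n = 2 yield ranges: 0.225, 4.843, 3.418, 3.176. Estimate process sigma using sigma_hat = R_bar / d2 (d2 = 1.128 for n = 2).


R_bar = (0.225 + 4.843 + 3.418 + 3.176) / 4
R_bar = 11.662 / 4 = 2.9155
sigma_hat = R_bar / d2 = 2.9155 / 1.128 = 2.5847

2.5847


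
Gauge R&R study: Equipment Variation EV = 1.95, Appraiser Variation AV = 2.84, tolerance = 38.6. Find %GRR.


GRR = sqrt(EV^2 + AV^2) = sqrt(1.95^2 + 2.84^2) = 3.4450109
%GRR = GRR / tol * 100 = 3.4450109 / 38.6 * 100
%GRR = 8.9249

8.9249


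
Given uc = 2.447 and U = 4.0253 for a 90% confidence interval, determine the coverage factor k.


k = U / uc
k = 4.0253 / 2.447
k = 1.645

1.645


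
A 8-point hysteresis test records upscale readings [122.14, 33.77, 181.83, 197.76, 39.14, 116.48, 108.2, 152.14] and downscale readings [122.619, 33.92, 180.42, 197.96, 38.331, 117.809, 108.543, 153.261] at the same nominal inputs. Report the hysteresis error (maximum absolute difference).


|122.14 - 122.619| = 0.4790
|33.77 - 33.92| = 0.1500
|181.83 - 180.42| = 1.4100
|197.76 - 197.96| = 0.2000
|39.14 - 38.331| = 0.8090
|116.48 - 117.809| = 1.3290
|108.2 - 108.543| = 0.3430
|152.14 - 153.261| = 1.1210
hysteresis = max(diffs) = 1.4100

1.4100


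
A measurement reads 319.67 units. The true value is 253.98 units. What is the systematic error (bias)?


Systematic error = measured - true
= 319.67 - 253.98
= 65.6900

65.6900


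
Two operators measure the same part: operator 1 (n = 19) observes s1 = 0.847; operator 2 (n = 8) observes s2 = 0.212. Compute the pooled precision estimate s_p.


s_p = sqrt(((n1-1)*s1^2 + (n2-1)*s2^2) / (n1+n2-2))
numerator = (19-1)*0.847^2 + (8-1)*0.212^2 = 12.913362 + 0.314608 = 13.22797
denominator = 19 + 8 - 2 = 25
s_p^2 = 13.22797 / 25 = 0.5291188
s_p = sqrt(0.5291188) = 0.7274

0.7274


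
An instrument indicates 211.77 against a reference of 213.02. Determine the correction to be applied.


Correction = standard - reading
= 213.02 - 211.77
= 1.2500

1.2500


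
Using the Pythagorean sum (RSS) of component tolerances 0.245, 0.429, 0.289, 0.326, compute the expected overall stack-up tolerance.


RSS = sqrt(0.245^2 + 0.429^2 + 0.289^2 + 0.326^2)
= sqrt(0.433863)
= 0.6587

0.6587


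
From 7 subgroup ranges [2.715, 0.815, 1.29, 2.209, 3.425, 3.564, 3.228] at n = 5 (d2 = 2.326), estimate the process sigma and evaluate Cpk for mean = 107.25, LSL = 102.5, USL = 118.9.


R_bar = (2.715 + 0.815 + 1.29 + 2.209 + 3.425 + 3.564 + 3.228) / 7 = 2.4637143
sigma = R_bar / d2 = 2.4637143 / 2.326 = 1.0592065
Cp = (USL - LSL)/(6*sigma) = (118.9 - 102.5)/(6*1.0592065) = 2.5805
Cpu = (118.9 - 107.25)/(3*1.0592065) = 3.6663
Cpl = (107.25 - 102.5)/(3*1.0592065) = 1.4948
Cpk = min(Cpu, Cpl) = 1.4948

1.4948


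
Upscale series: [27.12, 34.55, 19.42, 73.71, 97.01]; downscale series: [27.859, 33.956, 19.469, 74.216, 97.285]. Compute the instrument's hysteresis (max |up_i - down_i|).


|27.12 - 27.859| = 0.7390
|34.55 - 33.956| = 0.5940
|19.42 - 19.469| = 0.0490
|73.71 - 74.216| = 0.5060
|97.01 - 97.285| = 0.2750
hysteresis = max(diffs) = 0.7390

0.7390


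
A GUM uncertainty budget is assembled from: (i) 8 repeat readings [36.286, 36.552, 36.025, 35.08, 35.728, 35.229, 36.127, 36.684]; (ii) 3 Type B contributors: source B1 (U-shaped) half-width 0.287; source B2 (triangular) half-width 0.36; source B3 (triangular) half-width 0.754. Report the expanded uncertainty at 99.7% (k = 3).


mean = (36.286 + 36.552 + 36.025 + 35.08 + 35.728 + 35.229 + 36.127 + 36.684) / 8 = 35.963875
s = sqrt(sum((x - mean)^2)/(n-1)) = 0.58254305
u_A = s / sqrt(n) = 0.58254305 / sqrt(8) = 0.20596007
u_B1 = 0.287 / sqrt(2) = 0.20293965
u_B2 = 0.36 / sqrt(6) = 0.14696938
u_B3 = 0.754 / sqrt(6) = 0.30781921
uc = sqrt(0.20596007^2 + 0.20293965^2 + 0.14696938^2 + 0.30781921^2) = 0.4471652
U = k * uc = 3 * 0.4471652
U = 1.3415

1.3415


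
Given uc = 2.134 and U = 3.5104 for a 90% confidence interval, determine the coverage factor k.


k = U / uc
k = 3.5104 / 2.134
k = 1.645

1.645


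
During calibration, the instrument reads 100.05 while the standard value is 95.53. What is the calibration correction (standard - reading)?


Correction = standard - reading
= 95.53 - 100.05
= -4.5200

-4.5200


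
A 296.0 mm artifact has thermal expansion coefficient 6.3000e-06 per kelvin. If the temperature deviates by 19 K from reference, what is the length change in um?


dL = L * alpha * dT
= 296.0 * 6.3000e-06 * 19
= 0.0354312 mm
dL_um = 0.0354312 * 1000 = 35.4312 um

35.4312


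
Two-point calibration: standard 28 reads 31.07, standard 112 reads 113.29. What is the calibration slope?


slope = (y2 - y1) / (x2 - x1)
= (113.29 - 31.07) / (112 - 28)
= 82.2200 / 84
= 0.9788

0.9788


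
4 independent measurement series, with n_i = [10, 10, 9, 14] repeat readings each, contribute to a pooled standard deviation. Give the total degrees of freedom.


nu = sum_i (n_i - 1)
nu = ((10 - 1) + (10 - 1) + (9 - 1) + (14 - 1))
nu = 9 + 9 + 8 + 13
nu = 39

39


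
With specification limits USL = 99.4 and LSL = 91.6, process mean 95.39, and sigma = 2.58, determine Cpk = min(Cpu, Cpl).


Cpu = (USL - mean) / (3*sigma) = (99.4 - 95.39) / (3*2.58) = 0.5181
Cpl = (mean - LSL) / (3*sigma) = (95.39 - 91.6) / (3*2.58) = 0.4897
Cpk = min(Cpu, Cpl) = 0.4897

0.4897


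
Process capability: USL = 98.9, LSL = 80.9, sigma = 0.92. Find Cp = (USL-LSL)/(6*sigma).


Cp = (USL - LSL) / (6 * sigma)
= (98.9 - 80.9) / (6 * 0.92)
= 18.0000 / 5.5200
= 3.2609

3.2609


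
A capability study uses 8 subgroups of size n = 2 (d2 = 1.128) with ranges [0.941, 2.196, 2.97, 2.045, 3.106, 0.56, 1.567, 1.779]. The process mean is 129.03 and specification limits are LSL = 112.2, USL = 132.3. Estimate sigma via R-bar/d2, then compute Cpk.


R_bar = (0.941 + 2.196 + 2.97 + 2.045 + 3.106 + 0.56 + 1.567 + 1.779) / 8 = 1.8955
sigma = R_bar / d2 = 1.8955 / 1.128 = 1.6804078
Cp = (USL - LSL)/(6*sigma) = (132.3 - 112.2)/(6*1.6804078) = 1.9936
Cpu = (132.3 - 129.03)/(3*1.6804078) = 0.6487
Cpl = (129.03 - 112.2)/(3*1.6804078) = 3.3385
Cpk = min(Cpu, Cpl) = 0.6487

0.6487


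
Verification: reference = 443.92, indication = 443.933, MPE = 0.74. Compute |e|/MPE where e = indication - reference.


e = indication - reference = 443.933 - 443.92 = 0.0130
|e| = 0.0130
ratio = |e| / MPE = 0.0130 / 0.74
ratio = 0.0176

0.0176


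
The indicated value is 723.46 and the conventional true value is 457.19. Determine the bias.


Systematic error = measured - true
= 723.46 - 457.19
= 266.2700

266.2700


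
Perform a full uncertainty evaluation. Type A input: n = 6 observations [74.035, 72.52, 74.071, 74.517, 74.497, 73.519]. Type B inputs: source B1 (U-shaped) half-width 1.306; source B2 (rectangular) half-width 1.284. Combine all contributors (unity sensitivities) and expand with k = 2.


mean = (74.035 + 72.52 + 74.071 + 74.517 + 74.497 + 73.519) / 6 = 73.85983333
s = sqrt(sum((x - mean)^2)/(n-1)) = 0.75159096
u_A = s / sqrt(n) = 0.75159096 / sqrt(6) = 0.30683572
u_B1 = 1.306 / sqrt(2) = 0.92348146
u_B2 = 1.284 / sqrt(3) = 0.74131775
uc = sqrt(0.30683572^2 + 0.92348146^2 + 0.74131775^2) = 1.2233226
U = k * uc = 2 * 1.2233226
U = 2.4466

2.4466


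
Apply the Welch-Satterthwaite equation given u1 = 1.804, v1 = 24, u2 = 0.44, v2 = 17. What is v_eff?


uc = sqrt(u1^2 + u2^2) = sqrt(1.804^2 + 0.44^2) = 1.8568834
v_eff = uc^4 / (u1^4/v1 + u2^4/v2)
= 1.8568834^4 / (1.804^4/24 + 0.44^4/17)
= 11.888814 / 0.44350574
v_eff = 26.8064

26.8064


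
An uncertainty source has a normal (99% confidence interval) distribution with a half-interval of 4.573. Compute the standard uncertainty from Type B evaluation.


u_B = half_width / 2.576
u_B = 4.573 / 2.576
u_B = 1.7752

1.7752


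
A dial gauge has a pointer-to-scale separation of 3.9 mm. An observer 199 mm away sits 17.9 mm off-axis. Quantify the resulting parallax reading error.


error = h * offset / d
= 3.9 * 17.9 / 199
= 0.3508

0.3508


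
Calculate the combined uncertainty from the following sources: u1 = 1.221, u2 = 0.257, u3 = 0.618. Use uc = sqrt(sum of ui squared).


uc = sqrt(1.221^2 + 0.257^2 + 0.618^2)
uc = sqrt(1.938814)
uc = 1.3924

1.3924


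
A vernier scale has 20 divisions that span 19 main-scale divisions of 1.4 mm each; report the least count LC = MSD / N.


LC = MSD / n_div
= 1.4 / 20
= 0.0700

0.0700


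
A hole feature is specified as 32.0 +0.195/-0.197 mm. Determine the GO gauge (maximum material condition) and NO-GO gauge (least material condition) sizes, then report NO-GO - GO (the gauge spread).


GO = nominal - lower_tol (smallest hole = maximum material condition)
GO = 32.0 - 0.197 = 31.803
NO-GO = nominal + upper_tol (largest hole = least material condition)
NO-GO = 32.0 + 0.195 = 32.195
spread = NO-GO - GO = 32.195 - 31.803 = 0.3920

0.3920


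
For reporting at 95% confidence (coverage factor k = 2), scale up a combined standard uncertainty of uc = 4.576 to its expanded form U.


U = k * uc
U = 2 * 4.576
U = 9.1520

9.1520


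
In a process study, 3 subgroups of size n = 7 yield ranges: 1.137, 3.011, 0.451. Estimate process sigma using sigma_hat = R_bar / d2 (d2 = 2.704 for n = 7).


R_bar = (1.137 + 3.011 + 0.451) / 3
R_bar = 4.599 / 3 = 1.533
sigma_hat = R_bar / d2 = 1.533 / 2.704 = 0.5669

0.5669


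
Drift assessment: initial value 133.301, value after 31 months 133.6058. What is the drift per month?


rate = (v2 - v1) / months
= (133.6058 - 133.301) / 31
= 0.3048 / 31
= 0.0098

0.0098


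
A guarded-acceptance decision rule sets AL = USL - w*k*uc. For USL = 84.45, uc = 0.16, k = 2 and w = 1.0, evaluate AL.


U = k * uc = 2 * 0.16 = 0.32
guard band g = w * U = 1.0 * 0.32 = 0.32
AL = USL - g = 84.45 - 0.32
AL = 84.1300

84.1300


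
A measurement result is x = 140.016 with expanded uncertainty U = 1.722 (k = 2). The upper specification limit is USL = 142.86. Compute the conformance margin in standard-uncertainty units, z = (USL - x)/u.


u = U / k = 1.722 / 2 = 0.861
margin = |USL - x| = |142.86 - 140.016| = 2.844
z = margin / u = 2.844 / 0.861
z = 3.3031

3.3031


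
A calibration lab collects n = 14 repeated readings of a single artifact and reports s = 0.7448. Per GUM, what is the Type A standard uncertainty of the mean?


u_A = s / sqrt(n)
u_A = 0.7448 / sqrt(14)
u_A = 0.7448 / 3.7416574
u_A = 0.1991

0.1991
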